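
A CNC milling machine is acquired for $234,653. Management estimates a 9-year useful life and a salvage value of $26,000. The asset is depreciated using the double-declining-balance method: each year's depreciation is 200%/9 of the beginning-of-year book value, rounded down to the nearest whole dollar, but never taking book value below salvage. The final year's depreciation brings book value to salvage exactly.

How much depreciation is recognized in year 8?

Depreciable base = $234,653 − $26,000 = $208,653.
Year 1: ⌊$234,653 × 200%/9⌋ = $52,145. Book value $182,508.
Year 2: ⌊$182,508 × 200%/9⌋ = $40,557. Book value $141,951.
Year 3: ⌊$141,951 × 200%/9⌋ = $31,544. Book value $110,407.
Year 4: ⌊$110,407 × 200%/9⌋ = $24,534. Book value $85,873.
Year 5: ⌊$85,873 × 200%/9⌋ = $19,082. Book value $66,791.
Year 6: ⌊$66,791 × 200%/9⌋ = $14,842. Book value $51,949.
Year 7: ⌊$51,949 × 200%/9⌋ = $11,544. Book value $40,405.
Year 8: ⌊$40,405 × 200%/9⌋ = $8,978. Book value $31,427.

$8,978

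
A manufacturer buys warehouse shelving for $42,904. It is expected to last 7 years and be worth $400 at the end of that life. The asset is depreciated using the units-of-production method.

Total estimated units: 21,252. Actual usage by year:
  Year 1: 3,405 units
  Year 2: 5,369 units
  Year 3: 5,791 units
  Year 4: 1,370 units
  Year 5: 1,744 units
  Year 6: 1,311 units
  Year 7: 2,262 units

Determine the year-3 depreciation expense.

$11,582

Depreciable base = $42,904 − $400 = $42,504.
Rate = $42,504 / 21,252 units = $2 per unit.
Year 1: 3,405 × $2 = $6,810. Book value $36,094.
Year 2: 5,369 × $2 = $10,738. Book value $25,356.
Year 3: 5,791 × $2 = $11,582. Book value $13,774.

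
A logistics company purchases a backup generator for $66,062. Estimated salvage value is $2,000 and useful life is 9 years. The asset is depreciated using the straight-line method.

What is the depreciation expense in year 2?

$7,118

Depreciable base = $66,062 − $2,000 = $64,062.
Annual expense = $64,062 / 9 = $7,118.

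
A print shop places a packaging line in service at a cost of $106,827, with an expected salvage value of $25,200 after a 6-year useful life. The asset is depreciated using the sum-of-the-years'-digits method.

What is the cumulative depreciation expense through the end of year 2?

$42,757

Depreciable base = $106,827 − $25,200 = $81,627.
Sum of the years' digits = 6+5+4+3+2+1 = 21.
Year 1: $81,627 × 6/21 = $23,322. Book value $83,505.
Year 2: $81,627 × 5/21 = $19,435. Book value $64,070.
Accumulated through year 2 = $106,827 − $64,070 = $42,757.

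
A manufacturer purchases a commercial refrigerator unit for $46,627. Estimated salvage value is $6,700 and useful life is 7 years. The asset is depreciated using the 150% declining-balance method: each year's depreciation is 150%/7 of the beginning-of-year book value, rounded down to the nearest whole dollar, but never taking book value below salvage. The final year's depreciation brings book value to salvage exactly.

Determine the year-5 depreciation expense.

Depreciable base = $46,627 − $6,700 = $39,927.
Year 1: ⌊$46,627 × 150%/7⌋ = $9,991. Book value $36,636.
Year 2: ⌊$36,636 × 150%/7⌋ = $7,850. Book value $28,786.
Year 3: ⌊$28,786 × 150%/7⌋ = $6,168. Book value $22,618.
Year 4: ⌊$22,618 × 150%/7⌋ = $4,846. Book value $17,772.
Year 5: ⌊$17,772 × 150%/7⌋ = $3,808. Book value $13,964.

$3,808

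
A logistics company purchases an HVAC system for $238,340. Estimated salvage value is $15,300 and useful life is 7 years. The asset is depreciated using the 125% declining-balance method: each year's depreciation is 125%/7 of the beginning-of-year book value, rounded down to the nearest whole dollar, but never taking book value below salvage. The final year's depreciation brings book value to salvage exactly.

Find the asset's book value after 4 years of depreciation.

$108,514

Depreciable base = $238,340 − $15,300 = $223,040.
Year 1: ⌊$238,340 × 125%/7⌋ = $42,560. Book value $195,780.
Year 2: ⌊$195,780 × 125%/7⌋ = $34,960. Book value $160,820.
Year 3: ⌊$160,820 × 125%/7⌋ = $28,717. Book value $132,103.
Year 4: ⌊$132,103 × 125%/7⌋ = $23,589. Book value $108,514.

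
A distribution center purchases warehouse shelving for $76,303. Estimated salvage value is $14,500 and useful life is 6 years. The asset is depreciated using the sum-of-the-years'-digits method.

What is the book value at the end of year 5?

Depreciable base = $76,303 − $14,500 = $61,803.
Sum of the years' digits = 6+5+4+3+2+1 = 21.
Year 1: $61,803 × 6/21 = $17,658. Book value $58,645.
Year 2: $61,803 × 5/21 = $14,715. Book value $43,930.
Year 3: $61,803 × 4/21 = $11,772. Book value $32,158.
Year 4: $61,803 × 3/21 = $8,829. Book value $23,329.
Year 5: $61,803 × 2/21 = $5,886. Book value $17,443.

$17,443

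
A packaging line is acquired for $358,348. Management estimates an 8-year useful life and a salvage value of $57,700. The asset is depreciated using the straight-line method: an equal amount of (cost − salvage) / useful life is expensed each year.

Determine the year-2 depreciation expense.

Depreciable base = $358,348 − $57,700 = $300,648.
Annual expense = $300,648 / 8 = $37,581.

$37,581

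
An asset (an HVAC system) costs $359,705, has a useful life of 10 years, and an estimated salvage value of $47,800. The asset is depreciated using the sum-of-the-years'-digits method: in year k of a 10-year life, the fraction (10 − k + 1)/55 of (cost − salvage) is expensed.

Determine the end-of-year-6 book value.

Depreciable base = $359,705 − $47,800 = $311,905.
Sum of the years' digits = 10+9+8+7+6+5+4+3+2+1 = 55.
Year 1: $311,905 × 10/55 = $56,710. Book value $302,995.
Year 2: $311,905 × 9/55 = $51,039. Book value $251,956.
Year 3: $311,905 × 8/55 = $45,368. Book value $206,588.
Year 4: $311,905 × 7/55 = $39,697. Book value $166,891.
Year 5: $311,905 × 6/55 = $34,026. Book value $132,865.
Year 6: $311,905 × 5/55 = $28,355. Book value $104,510.

$104,510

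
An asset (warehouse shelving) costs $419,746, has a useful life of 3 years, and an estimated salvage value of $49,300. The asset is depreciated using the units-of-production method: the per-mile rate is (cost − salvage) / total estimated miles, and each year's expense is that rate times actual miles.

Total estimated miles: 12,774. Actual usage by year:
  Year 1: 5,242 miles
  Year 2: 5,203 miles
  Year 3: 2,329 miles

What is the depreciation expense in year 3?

$67,541

Depreciable base = $419,746 − $49,300 = $370,446.
Rate = $370,446 / 12,774 miles = $29 per mile.
Year 1: 5,242 × $29 = $152,018. Book value $267,728.
Year 2: 5,203 × $29 = $150,887. Book value $116,841.
Year 3: 2,329 × $29 = $67,541. Book value $49,300.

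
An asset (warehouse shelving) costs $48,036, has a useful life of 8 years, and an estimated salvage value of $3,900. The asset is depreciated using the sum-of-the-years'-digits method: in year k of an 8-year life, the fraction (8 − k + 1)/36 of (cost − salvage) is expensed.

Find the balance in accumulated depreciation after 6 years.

Depreciable base = $48,036 − $3,900 = $44,136.
Sum of the years' digits = 8+7+6+5+4+3+2+1 = 36.
Year 1: $44,136 × 8/36 = $9,808. Book value $38,228.
Year 2: $44,136 × 7/36 = $8,582. Book value $29,646.
Year 3: $44,136 × 6/36 = $7,356. Book value $22,290.
Year 4: $44,136 × 5/36 = $6,130. Book value $16,160.
Year 5: $44,136 × 4/36 = $4,904. Book value $11,256.
Year 6: $44,136 × 3/36 = $3,678. Book value $7,578.
Accumulated through year 6 = $48,036 − $7,578 = $40,458.

$40,458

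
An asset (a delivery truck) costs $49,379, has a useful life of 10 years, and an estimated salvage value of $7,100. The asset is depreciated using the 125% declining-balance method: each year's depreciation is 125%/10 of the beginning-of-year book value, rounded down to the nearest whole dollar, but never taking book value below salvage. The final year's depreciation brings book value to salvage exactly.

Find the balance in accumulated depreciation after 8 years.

$32,410

Depreciable base = $49,379 − $7,100 = $42,279.
Year 1: ⌊$49,379 × 125%/10⌋ = $6,172. Book value $43,207.
Year 2: ⌊$43,207 × 125%/10⌋ = $5,400. Book value $37,807.
Year 3: ⌊$37,807 × 125%/10⌋ = $4,725. Book value $33,082.
Year 4: ⌊$33,082 × 125%/10⌋ = $4,135. Book value $28,947.
Year 5: ⌊$28,947 × 125%/10⌋ = $3,618. Book value $25,329.
Year 6: ⌊$25,329 × 125%/10⌋ = $3,166. Book value $22,163.
Year 7: ⌊$22,163 × 125%/10⌋ = $2,770. Book value $19,393.
Year 8: ⌊$19,393 × 125%/10⌋ = $2,424. Book value $16,969.
Accumulated through year 8 = $49,379 − $16,969 = $32,410.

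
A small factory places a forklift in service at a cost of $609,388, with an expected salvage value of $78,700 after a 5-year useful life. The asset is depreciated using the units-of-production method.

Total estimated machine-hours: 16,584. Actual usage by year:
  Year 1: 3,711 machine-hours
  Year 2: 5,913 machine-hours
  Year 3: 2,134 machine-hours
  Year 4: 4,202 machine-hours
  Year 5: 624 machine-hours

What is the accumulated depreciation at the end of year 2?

Depreciable base = $609,388 − $78,700 = $530,688.
Rate = $530,688 / 16,584 machine-hours = $32 per machine-hour.
Year 1: 3,711 × $32 = $118,752. Book value $490,636.
Year 2: 5,913 × $32 = $189,216. Book value $301,420.
Accumulated through year 2 = $609,388 − $301,420 = $307,968.

$307,968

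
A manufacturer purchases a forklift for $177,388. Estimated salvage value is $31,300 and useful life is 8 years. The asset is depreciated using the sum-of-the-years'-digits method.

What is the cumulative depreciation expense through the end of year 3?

Depreciable base = $177,388 − $31,300 = $146,088.
Sum of the years' digits = 8+7+6+5+4+3+2+1 = 36.
Year 1: $146,088 × 8/36 = $32,464. Book value $144,924.
Year 2: $146,088 × 7/36 = $28,406. Book value $116,518.
Year 3: $146,088 × 6/36 = $24,348. Book value $92,170.
Accumulated through year 3 = $177,388 − $92,170 = $85,218.

$85,218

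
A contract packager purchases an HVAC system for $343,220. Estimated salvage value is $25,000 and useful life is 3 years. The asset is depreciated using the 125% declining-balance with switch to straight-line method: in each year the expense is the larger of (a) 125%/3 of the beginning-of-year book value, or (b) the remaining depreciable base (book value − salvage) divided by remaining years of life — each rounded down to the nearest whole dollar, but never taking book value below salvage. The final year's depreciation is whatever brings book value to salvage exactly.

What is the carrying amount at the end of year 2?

Depreciable base = $343,220 − $25,000 = $318,220.
Year 1: DB = ⌊$343,220 × 125%/3⌋ = $143,008; SL = ⌊$318,220/3⌋ = $106,073 → take DB $143,008. Book value $200,212.
Year 2: DB = ⌊$200,212 × 125%/3⌋ = $83,421; SL = ⌊$175,212/2⌋ = $87,606 → take SL $87,606. Book value $112,606.

$112,606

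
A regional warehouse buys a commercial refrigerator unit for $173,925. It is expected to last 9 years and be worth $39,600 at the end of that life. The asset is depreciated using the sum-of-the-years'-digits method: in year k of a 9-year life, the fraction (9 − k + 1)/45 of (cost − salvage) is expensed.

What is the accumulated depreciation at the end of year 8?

$131,340

Depreciable base = $173,925 − $39,600 = $134,325.
Sum of the years' digits = 9+8+7+6+5+4+3+2+1 = 45.
Year 1: $134,325 × 9/45 = $26,865. Book value $147,060.
Year 2: $134,325 × 8/45 = $23,880. Book value $123,180.
Year 3: $134,325 × 7/45 = $20,895. Book value $102,285.
Year 4: $134,325 × 6/45 = $17,910. Book value $84,375.
Year 5: $134,325 × 5/45 = $14,925. Book value $69,450.
Year 6: $134,325 × 4/45 = $11,940. Book value $57,510.
Year 7: $134,325 × 3/45 = $8,955. Book value $48,555.
Year 8: $134,325 × 2/45 = $5,970. Book value $42,585.
Accumulated through year 8 = $173,925 − $42,585 = $131,340.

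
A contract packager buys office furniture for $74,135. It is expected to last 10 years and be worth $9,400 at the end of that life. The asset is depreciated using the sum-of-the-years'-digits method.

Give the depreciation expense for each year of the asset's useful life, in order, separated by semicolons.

Depreciable base = $74,135 − $9,400 = $64,735.
Sum of the years' digits = 10+9+8+7+6+5+4+3+2+1 = 55.
Year 1: $64,735 × 10/55 = $11,770. Book value $62,365.
Year 2: $64,735 × 9/55 = $10,593. Book value $51,772.
Year 3: $64,735 × 8/55 = $9,416. Book value $42,356.
Year 4: $64,735 × 7/55 = $8,239. Book value $34,117.
Year 5: $64,735 × 6/55 = $7,062. Book value $27,055.
Year 6: $64,735 × 5/55 = $5,885. Book value $21,170.
Year 7: $64,735 × 4/55 = $4,708. Book value $16,462.
Year 8: $64,735 × 3/55 = $3,531. Book value $12,931.
Year 9: $64,735 × 2/55 = $2,354. Book value $10,577.
Year 10: $64,735 × 1/55 = $1,177. Book value $9,400.

$11,770; $10,593; $9,416; $8,239; $7,062; $5,885; $4,708; $3,531; $2,354; $1,177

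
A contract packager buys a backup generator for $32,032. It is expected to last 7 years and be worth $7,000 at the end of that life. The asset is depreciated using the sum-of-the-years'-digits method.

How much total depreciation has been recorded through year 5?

$22,350

Depreciable base = $32,032 − $7,000 = $25,032.
Sum of the years' digits = 7+6+5+4+3+2+1 = 28.
Year 1: $25,032 × 7/28 = $6,258. Book value $25,774.
Year 2: $25,032 × 6/28 = $5,364. Book value $20,410.
Year 3: $25,032 × 5/28 = $4,470. Book value $15,940.
Year 4: $25,032 × 4/28 = $3,576. Book value $12,364.
Year 5: $25,032 × 3/28 = $2,682. Book value $9,682.
Accumulated through year 5 = $32,032 − $9,682 = $22,350.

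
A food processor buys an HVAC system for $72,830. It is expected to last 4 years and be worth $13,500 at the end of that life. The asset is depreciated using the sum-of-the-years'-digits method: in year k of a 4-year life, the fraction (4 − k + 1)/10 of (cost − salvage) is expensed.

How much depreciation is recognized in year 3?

Depreciable base = $72,830 − $13,500 = $59,330.
Sum of the years' digits = 4+3+2+1 = 10.
Year 1: $59,330 × 4/10 = $23,732. Book value $49,098.
Year 2: $59,330 × 3/10 = $17,799. Book value $31,299.
Year 3: $59,330 × 2/10 = $11,866. Book value $19,433.

$11,866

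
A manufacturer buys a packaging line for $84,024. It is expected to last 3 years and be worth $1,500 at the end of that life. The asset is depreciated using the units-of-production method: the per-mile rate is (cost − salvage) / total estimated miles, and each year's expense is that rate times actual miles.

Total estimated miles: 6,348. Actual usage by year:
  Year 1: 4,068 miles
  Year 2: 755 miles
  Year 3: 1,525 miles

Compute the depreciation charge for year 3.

$19,825

Depreciable base = $84,024 − $1,500 = $82,524.
Rate = $82,524 / 6,348 miles = $13 per mile.
Year 1: 4,068 × $13 = $52,884. Book value $31,140.
Year 2: 755 × $13 = $9,815. Book value $21,325.
Year 3: 1,525 × $13 = $19,825. Book value $1,500.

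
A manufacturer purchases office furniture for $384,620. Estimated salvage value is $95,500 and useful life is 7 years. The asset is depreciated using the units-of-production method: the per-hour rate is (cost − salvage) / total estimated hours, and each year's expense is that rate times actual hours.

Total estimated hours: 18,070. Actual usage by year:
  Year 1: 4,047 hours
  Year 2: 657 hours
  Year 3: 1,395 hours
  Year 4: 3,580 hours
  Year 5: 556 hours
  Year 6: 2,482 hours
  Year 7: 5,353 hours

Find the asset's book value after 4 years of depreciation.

$229,756

Depreciable base = $384,620 − $95,500 = $289,120.
Rate = $289,120 / 18,070 hours = $16 per hour.
Year 1: 4,047 × $16 = $64,752. Book value $319,868.
Year 2: 657 × $16 = $10,512. Book value $309,356.
Year 3: 1,395 × $16 = $22,320. Book value $287,036.
Year 4: 3,580 × $16 = $57,280. Book value $229,756.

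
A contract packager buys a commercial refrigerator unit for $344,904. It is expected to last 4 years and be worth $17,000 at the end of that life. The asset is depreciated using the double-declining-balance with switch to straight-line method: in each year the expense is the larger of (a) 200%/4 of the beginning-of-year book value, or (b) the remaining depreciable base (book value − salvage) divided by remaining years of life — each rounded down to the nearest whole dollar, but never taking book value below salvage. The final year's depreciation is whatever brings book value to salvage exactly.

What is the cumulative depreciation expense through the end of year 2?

$258,678

Depreciable base = $344,904 − $17,000 = $327,904.
Year 1: DB = ⌊$344,904 × 200%/4⌋ = $172,452; SL = ⌊$327,904/4⌋ = $81,976 → take DB $172,452. Book value $172,452.
Year 2: DB = ⌊$172,452 × 200%/4⌋ = $86,226; SL = ⌊$155,452/3⌋ = $51,817 → take DB $86,226. Book value $86,226.
Accumulated through year 2 = $344,904 − $86,226 = $258,678.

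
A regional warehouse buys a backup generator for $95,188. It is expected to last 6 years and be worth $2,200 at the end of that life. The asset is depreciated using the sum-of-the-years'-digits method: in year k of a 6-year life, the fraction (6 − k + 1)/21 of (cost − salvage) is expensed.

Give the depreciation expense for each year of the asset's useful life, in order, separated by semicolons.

$26,568; $22,140; $17,712; $13,284; $8,856; $4,428

Depreciable base = $95,188 − $2,200 = $92,988.
Sum of the years' digits = 6+5+4+3+2+1 = 21.
Year 1: $92,988 × 6/21 = $26,568. Book value $68,620.
Year 2: $92,988 × 5/21 = $22,140. Book value $46,480.
Year 3: $92,988 × 4/21 = $17,712. Book value $28,768.
Year 4: $92,988 × 3/21 = $13,284. Book value $15,484.
Year 5: $92,988 × 2/21 = $8,856. Book value $6,628.
Year 6: $92,988 × 1/21 = $4,428. Book value $2,200.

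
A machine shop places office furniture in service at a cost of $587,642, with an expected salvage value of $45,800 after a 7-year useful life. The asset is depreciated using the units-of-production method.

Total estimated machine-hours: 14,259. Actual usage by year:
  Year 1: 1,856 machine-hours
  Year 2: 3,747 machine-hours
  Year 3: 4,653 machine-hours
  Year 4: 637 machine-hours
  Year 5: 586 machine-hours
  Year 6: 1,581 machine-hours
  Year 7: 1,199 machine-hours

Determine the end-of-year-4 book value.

$173,708

Depreciable base = $587,642 − $45,800 = $541,842.
Rate = $541,842 / 14,259 machine-hours = $38 per machine-hour.
Year 1: 1,856 × $38 = $70,528. Book value $517,114.
Year 2: 3,747 × $38 = $142,386. Book value $374,728.
Year 3: 4,653 × $38 = $176,814. Book value $197,914.
Year 4: 637 × $38 = $24,206. Book value $173,708.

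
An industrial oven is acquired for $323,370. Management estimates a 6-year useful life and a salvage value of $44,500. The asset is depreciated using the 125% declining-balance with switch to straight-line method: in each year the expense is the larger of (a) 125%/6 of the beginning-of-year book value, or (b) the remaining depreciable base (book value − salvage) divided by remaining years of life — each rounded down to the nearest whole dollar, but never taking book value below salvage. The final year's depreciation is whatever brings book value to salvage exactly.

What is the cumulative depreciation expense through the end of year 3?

$162,923

Depreciable base = $323,370 − $44,500 = $278,870.
Year 1: DB = ⌊$323,370 × 125%/6⌋ = $67,368; SL = ⌊$278,870/6⌋ = $46,478 → take DB $67,368. Book value $256,002.
Year 2: DB = ⌊$256,002 × 125%/6⌋ = $53,333; SL = ⌊$211,502/5⌋ = $42,300 → take DB $53,333. Book value $202,669.
Year 3: DB = ⌊$202,669 × 125%/6⌋ = $42,222; SL = ⌊$158,169/4⌋ = $39,542 → take DB $42,222. Book value $160,447.
Accumulated through year 3 = $323,370 − $160,447 = $162,923.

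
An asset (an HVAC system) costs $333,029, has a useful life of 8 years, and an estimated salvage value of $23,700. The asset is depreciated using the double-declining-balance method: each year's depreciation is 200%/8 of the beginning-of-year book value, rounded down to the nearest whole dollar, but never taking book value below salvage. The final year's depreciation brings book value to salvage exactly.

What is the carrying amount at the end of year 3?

Depreciable base = $333,029 − $23,700 = $309,329.
Year 1: ⌊$333,029 × 200%/8⌋ = $83,257. Book value $249,772.
Year 2: ⌊$249,772 × 200%/8⌋ = $62,443. Book value $187,329.
Year 3: ⌊$187,329 × 200%/8⌋ = $46,832. Book value $140,497.

$140,497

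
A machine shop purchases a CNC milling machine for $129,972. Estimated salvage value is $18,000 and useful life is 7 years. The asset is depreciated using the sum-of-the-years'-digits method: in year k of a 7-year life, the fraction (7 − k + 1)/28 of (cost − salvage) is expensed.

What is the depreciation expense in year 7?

Depreciable base = $129,972 − $18,000 = $111,972.
Sum of the years' digits = 7+6+5+4+3+2+1 = 28.
Year 1: $111,972 × 7/28 = $27,993. Book value $101,979.
Year 2: $111,972 × 6/28 = $23,994. Book value $77,985.
Year 3: $111,972 × 5/28 = $19,995. Book value $57,990.
Year 4: $111,972 × 4/28 = $15,996. Book value $41,994.
Year 5: $111,972 × 3/28 = $11,997. Book value $29,997.
Year 6: $111,972 × 2/28 = $7,998. Book value $21,999.
Year 7: $111,972 × 1/28 = $3,999. Book value $18,000.

$3,999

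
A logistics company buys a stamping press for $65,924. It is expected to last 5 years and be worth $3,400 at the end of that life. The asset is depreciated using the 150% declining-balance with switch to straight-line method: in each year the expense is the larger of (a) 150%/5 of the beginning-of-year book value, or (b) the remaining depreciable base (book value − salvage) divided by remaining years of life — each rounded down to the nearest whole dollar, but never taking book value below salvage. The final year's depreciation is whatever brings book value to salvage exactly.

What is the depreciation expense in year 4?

$9,606

Depreciable base = $65,924 − $3,400 = $62,524.
Year 1: DB = ⌊$65,924 × 150%/5⌋ = $19,777; SL = ⌊$62,524/5⌋ = $12,504 → take DB $19,777. Book value $46,147.
Year 2: DB = ⌊$46,147 × 150%/5⌋ = $13,844; SL = ⌊$42,747/4⌋ = $10,686 → take DB $13,844. Book value $32,303.
Year 3: DB = ⌊$32,303 × 150%/5⌋ = $9,690; SL = ⌊$28,903/3⌋ = $9,634 → take DB $9,690. Book value $22,613.
Year 4: DB = ⌊$22,613 × 150%/5⌋ = $6,783; SL = ⌊$19,213/2⌋ = $9,606 → take SL $9,606. Book value $13,007.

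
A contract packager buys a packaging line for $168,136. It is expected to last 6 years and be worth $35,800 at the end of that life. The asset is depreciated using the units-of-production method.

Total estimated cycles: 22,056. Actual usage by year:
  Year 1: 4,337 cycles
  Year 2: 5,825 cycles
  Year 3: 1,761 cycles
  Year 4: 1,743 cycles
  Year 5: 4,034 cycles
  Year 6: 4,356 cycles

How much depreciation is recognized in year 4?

Depreciable base = $168,136 − $35,800 = $132,336.
Rate = $132,336 / 22,056 cycles = $6 per cycle.
Year 1: 4,337 × $6 = $26,022. Book value $142,114.
Year 2: 5,825 × $6 = $34,950. Book value $107,164.
Year 3: 1,761 × $6 = $10,566. Book value $96,598.
Year 4: 1,743 × $6 = $10,458. Book value $86,140.

$10,458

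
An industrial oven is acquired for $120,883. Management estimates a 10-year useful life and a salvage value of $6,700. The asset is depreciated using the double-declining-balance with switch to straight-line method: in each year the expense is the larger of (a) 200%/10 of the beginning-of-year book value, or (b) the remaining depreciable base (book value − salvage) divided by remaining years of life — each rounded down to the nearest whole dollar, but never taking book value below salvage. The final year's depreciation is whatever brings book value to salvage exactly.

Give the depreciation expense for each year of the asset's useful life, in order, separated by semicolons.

Depreciable base = $120,883 − $6,700 = $114,183.
Year 1: DB = ⌊$120,883 × 200%/10⌋ = $24,176; SL = ⌊$114,183/10⌋ = $11,418 → take DB $24,176. Book value $96,707.
Year 2: DB = ⌊$96,707 × 200%/10⌋ = $19,341; SL = ⌊$90,007/9⌋ = $10,000 → take DB $19,341. Book value $77,366.
Year 3: DB = ⌊$77,366 × 200%/10⌋ = $15,473; SL = ⌊$70,666/8⌋ = $8,833 → take DB $15,473. Book value $61,893.
Year 4: DB = ⌊$61,893 × 200%/10⌋ = $12,378; SL = ⌊$55,193/7⌋ = $7,884 → take DB $12,378. Book value $49,515.
Year 5: DB = ⌊$49,515 × 200%/10⌋ = $9,903; SL = ⌊$42,815/6⌋ = $7,135 → take DB $9,903. Book value $39,612.
Year 6: DB = ⌊$39,612 × 200%/10⌋ = $7,922; SL = ⌊$32,912/5⌋ = $6,582 → take DB $7,922. Book value $31,690.
Year 7: DB = ⌊$31,690 × 200%/10⌋ = $6,338; SL = ⌊$24,990/4⌋ = $6,247 → take DB $6,338. Book value $25,352.
Year 8: DB = ⌊$25,352 × 200%/10⌋ = $5,070; SL = ⌊$18,652/3⌋ = $6,217 → take SL $6,217. Book value $19,135.
Year 9: DB = ⌊$19,135 × 200%/10⌋ = $3,827; SL = ⌊$12,435/2⌋ = $6,217 → take SL $6,217. Book value $12,918.
Year 10 (final): $12,918 − $6,700 = $6,218. Book value $6,700.

$24,176; $19,341; $15,473; $12,378; $9,903; $7,922; $6,338; $6,217; $6,217; $6,218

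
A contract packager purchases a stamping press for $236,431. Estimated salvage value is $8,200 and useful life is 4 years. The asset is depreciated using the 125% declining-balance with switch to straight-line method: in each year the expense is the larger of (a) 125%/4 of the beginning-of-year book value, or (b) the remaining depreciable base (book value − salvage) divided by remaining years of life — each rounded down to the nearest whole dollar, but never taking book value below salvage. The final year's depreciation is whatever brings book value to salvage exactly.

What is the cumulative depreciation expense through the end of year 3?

Depreciable base = $236,431 − $8,200 = $228,231.
Year 1: DB = ⌊$236,431 × 125%/4⌋ = $73,884; SL = ⌊$228,231/4⌋ = $57,057 → take DB $73,884. Book value $162,547.
Year 2: DB = ⌊$162,547 × 125%/4⌋ = $50,795; SL = ⌊$154,347/3⌋ = $51,449 → take SL $51,449. Book value $111,098.
Year 3: DB = ⌊$111,098 × 125%/4⌋ = $34,718; SL = ⌊$102,898/2⌋ = $51,449 → take SL $51,449. Book value $59,649.
Accumulated through year 3 = $236,431 − $59,649 = $176,782.

$176,782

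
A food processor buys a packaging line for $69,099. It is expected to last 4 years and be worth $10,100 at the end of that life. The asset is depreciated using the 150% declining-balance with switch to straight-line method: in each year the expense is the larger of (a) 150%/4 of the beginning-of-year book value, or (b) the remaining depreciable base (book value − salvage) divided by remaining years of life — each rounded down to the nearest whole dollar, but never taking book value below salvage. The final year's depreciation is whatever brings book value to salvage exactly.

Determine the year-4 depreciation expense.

$6,770

Depreciable base = $69,099 − $10,100 = $58,999.
Year 1: DB = ⌊$69,099 × 150%/4⌋ = $25,912; SL = ⌊$58,999/4⌋ = $14,749 → take DB $25,912. Book value $43,187.
Year 2: DB = ⌊$43,187 × 150%/4⌋ = $16,195; SL = ⌊$33,087/3⌋ = $11,029 → take DB $16,195. Book value $26,992.
Year 3: DB = ⌊$26,992 × 150%/4⌋ = $10,122; SL = ⌊$16,892/2⌋ = $8,446 → take DB $10,122. Book value $16,870.
Year 4 (final): $16,870 − $10,100 = $6,770. Book value $10,100.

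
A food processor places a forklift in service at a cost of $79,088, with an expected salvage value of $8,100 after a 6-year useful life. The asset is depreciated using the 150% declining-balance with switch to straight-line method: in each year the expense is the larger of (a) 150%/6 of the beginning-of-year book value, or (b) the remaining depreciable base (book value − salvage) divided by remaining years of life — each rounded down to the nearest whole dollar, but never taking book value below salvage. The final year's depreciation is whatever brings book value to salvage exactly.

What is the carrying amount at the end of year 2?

$44,487

Depreciable base = $79,088 − $8,100 = $70,988.
Year 1: DB = ⌊$79,088 × 150%/6⌋ = $19,772; SL = ⌊$70,988/6⌋ = $11,831 → take DB $19,772. Book value $59,316.
Year 2: DB = ⌊$59,316 × 150%/6⌋ = $14,829; SL = ⌊$51,216/5⌋ = $10,243 → take DB $14,829. Book value $44,487.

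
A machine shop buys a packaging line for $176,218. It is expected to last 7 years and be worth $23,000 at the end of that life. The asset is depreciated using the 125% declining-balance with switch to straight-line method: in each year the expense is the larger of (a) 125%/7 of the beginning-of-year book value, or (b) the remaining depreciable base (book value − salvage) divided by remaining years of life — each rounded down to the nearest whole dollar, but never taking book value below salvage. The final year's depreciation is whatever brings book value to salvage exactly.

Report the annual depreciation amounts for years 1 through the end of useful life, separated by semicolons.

Depreciable base = $176,218 − $23,000 = $153,218.
Year 1: DB = ⌊$176,218 × 125%/7⌋ = $31,467; SL = ⌊$153,218/7⌋ = $21,888 → take DB $31,467. Book value $144,751.
Year 2: DB = ⌊$144,751 × 125%/7⌋ = $25,848; SL = ⌊$121,751/6⌋ = $20,291 → take DB $25,848. Book value $118,903.
Year 3: DB = ⌊$118,903 × 125%/7⌋ = $21,232; SL = ⌊$95,903/5⌋ = $19,180 → take DB $21,232. Book value $97,671.
Year 4: DB = ⌊$97,671 × 125%/7⌋ = $17,441; SL = ⌊$74,671/4⌋ = $18,667 → take SL $18,667. Book value $79,004.
Year 5: DB = ⌊$79,004 × 125%/7⌋ = $14,107; SL = ⌊$56,004/3⌋ = $18,668 → take SL $18,668. Book value $60,336.
Year 6: DB = ⌊$60,336 × 125%/7⌋ = $10,774; SL = ⌊$37,336/2⌋ = $18,668 → take SL $18,668. Book value $41,668.
Year 7 (final): $41,668 − $23,000 = $18,668. Book value $23,000.

$31,467; $25,848; $21,232; $18,667; $18,668; $18,668; $18,668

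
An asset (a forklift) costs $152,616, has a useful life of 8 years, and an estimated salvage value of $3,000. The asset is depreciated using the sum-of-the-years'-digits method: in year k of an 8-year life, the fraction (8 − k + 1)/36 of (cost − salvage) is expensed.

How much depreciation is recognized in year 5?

Depreciable base = $152,616 − $3,000 = $149,616.
Sum of the years' digits = 8+7+6+5+4+3+2+1 = 36.
Year 1: $149,616 × 8/36 = $33,248. Book value $119,368.
Year 2: $149,616 × 7/36 = $29,092. Book value $90,276.
Year 3: $149,616 × 6/36 = $24,936. Book value $65,340.
Year 4: $149,616 × 5/36 = $20,780. Book value $44,560.
Year 5: $149,616 × 4/36 = $16,624. Book value $27,936.

$16,624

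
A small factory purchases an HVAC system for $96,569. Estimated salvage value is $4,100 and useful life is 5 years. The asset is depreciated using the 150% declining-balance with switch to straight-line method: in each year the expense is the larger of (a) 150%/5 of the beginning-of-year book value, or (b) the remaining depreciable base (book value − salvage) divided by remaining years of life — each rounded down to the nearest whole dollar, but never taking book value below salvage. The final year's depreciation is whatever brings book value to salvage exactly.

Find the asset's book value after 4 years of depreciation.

Depreciable base = $96,569 − $4,100 = $92,469.
Year 1: DB = ⌊$96,569 × 150%/5⌋ = $28,970; SL = ⌊$92,469/5⌋ = $18,493 → take DB $28,970. Book value $67,599.
Year 2: DB = ⌊$67,599 × 150%/5⌋ = $20,279; SL = ⌊$63,499/4⌋ = $15,874 → take DB $20,279. Book value $47,320.
Year 3: DB = ⌊$47,320 × 150%/5⌋ = $14,196; SL = ⌊$43,220/3⌋ = $14,406 → take SL $14,406. Book value $32,914.
Year 4: DB = ⌊$32,914 × 150%/5⌋ = $9,874; SL = ⌊$28,814/2⌋ = $14,407 → take SL $14,407. Book value $18,507.

$18,507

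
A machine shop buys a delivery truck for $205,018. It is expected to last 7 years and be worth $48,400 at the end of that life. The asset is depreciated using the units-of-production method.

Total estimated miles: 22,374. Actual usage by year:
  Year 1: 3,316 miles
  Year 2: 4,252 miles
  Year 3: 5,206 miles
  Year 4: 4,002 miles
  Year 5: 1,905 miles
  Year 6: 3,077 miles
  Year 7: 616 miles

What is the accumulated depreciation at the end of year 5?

$130,767

Depreciable base = $205,018 − $48,400 = $156,618.
Rate = $156,618 / 22,374 miles = $7 per mile.
Year 1: 3,316 × $7 = $23,212. Book value $181,806.
Year 2: 4,252 × $7 = $29,764. Book value $152,042.
Year 3: 5,206 × $7 = $36,442. Book value $115,600.
Year 4: 4,002 × $7 = $28,014. Book value $87,586.
Year 5: 1,905 × $7 = $13,335. Book value $74,251.
Accumulated through year 5 = $205,018 − $74,251 = $130,767.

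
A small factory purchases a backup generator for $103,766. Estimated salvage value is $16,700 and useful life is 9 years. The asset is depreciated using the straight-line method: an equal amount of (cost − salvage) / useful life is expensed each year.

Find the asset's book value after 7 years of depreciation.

Depreciable base = $103,766 − $16,700 = $87,066.
Annual expense = $87,066 / 9 = $9,674.
End of year 1: book value $94,092.
End of year 2: book value $84,418.
End of year 3: book value $74,744.
End of year 4: book value $65,070.
End of year 5: book value $55,396.
End of year 6: book value $45,722.
End of year 7: book value $36,048.

$36,048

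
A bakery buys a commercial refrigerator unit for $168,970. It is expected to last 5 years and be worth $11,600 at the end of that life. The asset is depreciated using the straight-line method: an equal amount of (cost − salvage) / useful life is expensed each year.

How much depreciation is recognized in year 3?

Depreciable base = $168,970 − $11,600 = $157,370.
Annual expense = $157,370 / 5 = $31,474.

$31,474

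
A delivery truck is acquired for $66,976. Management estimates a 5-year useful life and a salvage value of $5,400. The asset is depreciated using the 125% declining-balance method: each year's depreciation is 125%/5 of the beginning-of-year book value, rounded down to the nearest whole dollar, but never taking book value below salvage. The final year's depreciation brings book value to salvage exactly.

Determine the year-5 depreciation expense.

Depreciable base = $66,976 − $5,400 = $61,576.
Year 1: ⌊$66,976 × 125%/5⌋ = $16,744. Book value $50,232.
Year 2: ⌊$50,232 × 125%/5⌋ = $12,558. Book value $37,674.
Year 3: ⌊$37,674 × 125%/5⌋ = $9,418. Book value $28,256.
Year 4: ⌊$28,256 × 125%/5⌋ = $7,064. Book value $21,192.
Year 5 (final): $21,192 − $5,400 = $15,792. Book value $5,400.

$15,792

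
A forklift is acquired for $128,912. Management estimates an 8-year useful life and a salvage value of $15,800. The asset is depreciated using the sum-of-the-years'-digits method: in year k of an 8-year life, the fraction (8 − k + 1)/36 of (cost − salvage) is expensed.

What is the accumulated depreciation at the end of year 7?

$109,970

Depreciable base = $128,912 − $15,800 = $113,112.
Sum of the years' digits = 8+7+6+5+4+3+2+1 = 36.
Year 1: $113,112 × 8/36 = $25,136. Book value $103,776.
Year 2: $113,112 × 7/36 = $21,994. Book value $81,782.
Year 3: $113,112 × 6/36 = $18,852. Book value $62,930.
Year 4: $113,112 × 5/36 = $15,710. Book value $47,220.
Year 5: $113,112 × 4/36 = $12,568. Book value $34,652.
Year 6: $113,112 × 3/36 = $9,426. Book value $25,226.
Year 7: $113,112 × 2/36 = $6,284. Book value $18,942.
Accumulated through year 7 = $128,912 − $18,942 = $109,970.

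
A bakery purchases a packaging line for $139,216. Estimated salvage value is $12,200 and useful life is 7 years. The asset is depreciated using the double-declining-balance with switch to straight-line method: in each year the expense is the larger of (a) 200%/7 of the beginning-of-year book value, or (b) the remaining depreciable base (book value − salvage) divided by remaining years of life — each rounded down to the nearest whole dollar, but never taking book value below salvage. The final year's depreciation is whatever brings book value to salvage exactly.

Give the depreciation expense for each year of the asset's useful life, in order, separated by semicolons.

$39,776; $28,411; $20,294; $14,495; $10,354; $7,396; $6,290

Depreciable base = $139,216 − $12,200 = $127,016.
Year 1: DB = ⌊$139,216 × 200%/7⌋ = $39,776; SL = ⌊$127,016/7⌋ = $18,145 → take DB $39,776. Book value $99,440.
Year 2: DB = ⌊$99,440 × 200%/7⌋ = $28,411; SL = ⌊$87,240/6⌋ = $14,540 → take DB $28,411. Book value $71,029.
Year 3: DB = ⌊$71,029 × 200%/7⌋ = $20,294; SL = ⌊$58,829/5⌋ = $11,765 → take DB $20,294. Book value $50,735.
Year 4: DB = ⌊$50,735 × 200%/7⌋ = $14,495; SL = ⌊$38,535/4⌋ = $9,633 → take DB $14,495. Book value $36,240.
Year 5: DB = ⌊$36,240 × 200%/7⌋ = $10,354; SL = ⌊$24,040/3⌋ = $8,013 → take DB $10,354. Book value $25,886.
Year 6: DB = ⌊$25,886 × 200%/7⌋ = $7,396; SL = ⌊$13,686/2⌋ = $6,843 → take DB $7,396. Book value $18,490.
Year 7 (final): $18,490 − $12,200 = $6,290. Book value $12,200.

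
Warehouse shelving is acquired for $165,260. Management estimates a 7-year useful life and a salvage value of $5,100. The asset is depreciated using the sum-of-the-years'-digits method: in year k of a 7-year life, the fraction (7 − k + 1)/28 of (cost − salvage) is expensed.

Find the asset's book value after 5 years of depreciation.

Depreciable base = $165,260 − $5,100 = $160,160.
Sum of the years' digits = 7+6+5+4+3+2+1 = 28.
Year 1: $160,160 × 7/28 = $40,040. Book value $125,220.
Year 2: $160,160 × 6/28 = $34,320. Book value $90,900.
Year 3: $160,160 × 5/28 = $28,600. Book value $62,300.
Year 4: $160,160 × 4/28 = $22,880. Book value $39,420.
Year 5: $160,160 × 3/28 = $17,160. Book value $22,260.

$22,260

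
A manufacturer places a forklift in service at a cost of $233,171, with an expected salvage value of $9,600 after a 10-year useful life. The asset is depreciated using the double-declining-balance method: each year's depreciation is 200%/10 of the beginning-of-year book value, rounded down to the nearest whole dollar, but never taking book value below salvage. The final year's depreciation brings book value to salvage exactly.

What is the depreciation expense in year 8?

Depreciable base = $233,171 − $9,600 = $223,571.
Year 1: ⌊$233,171 × 200%/10⌋ = $46,634. Book value $186,537.
Year 2: ⌊$186,537 × 200%/10⌋ = $37,307. Book value $149,230.
Year 3: ⌊$149,230 × 200%/10⌋ = $29,846. Book value $119,384.
Year 4: ⌊$119,384 × 200%/10⌋ = $23,876. Book value $95,508.
Year 5: ⌊$95,508 × 200%/10⌋ = $19,101. Book value $76,407.
Year 6: ⌊$76,407 × 200%/10⌋ = $15,281. Book value $61,126.
Year 7: ⌊$61,126 × 200%/10⌋ = $12,225. Book value $48,901.
Year 8: ⌊$48,901 × 200%/10⌋ = $9,780. Book value $39,121.

$9,780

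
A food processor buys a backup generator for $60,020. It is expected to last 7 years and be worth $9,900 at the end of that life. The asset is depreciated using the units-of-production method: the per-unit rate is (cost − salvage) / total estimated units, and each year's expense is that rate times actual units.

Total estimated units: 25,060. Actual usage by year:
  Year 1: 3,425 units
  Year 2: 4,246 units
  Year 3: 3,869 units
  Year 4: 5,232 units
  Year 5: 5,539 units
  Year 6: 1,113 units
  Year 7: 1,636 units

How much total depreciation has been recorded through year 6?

$46,848

Depreciable base = $60,020 − $9,900 = $50,120.
Rate = $50,120 / 25,060 units = $2 per unit.
Year 1: 3,425 × $2 = $6,850. Book value $53,170.
Year 2: 4,246 × $2 = $8,492. Book value $44,678.
Year 3: 3,869 × $2 = $7,738. Book value $36,940.
Year 4: 5,232 × $2 = $10,464. Book value $26,476.
Year 5: 5,539 × $2 = $11,078. Book value $15,398.
Year 6: 1,113 × $2 = $2,226. Book value $13,172.
Accumulated through year 6 = $60,020 − $13,172 = $46,848.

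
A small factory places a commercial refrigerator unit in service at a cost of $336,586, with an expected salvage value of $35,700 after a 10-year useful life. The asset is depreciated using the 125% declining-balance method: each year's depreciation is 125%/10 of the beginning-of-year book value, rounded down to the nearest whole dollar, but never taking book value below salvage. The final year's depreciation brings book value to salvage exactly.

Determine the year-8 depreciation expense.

$16,522

Depreciable base = $336,586 − $35,700 = $300,886.
Year 1: ⌊$336,586 × 125%/10⌋ = $42,073. Book value $294,513.
Year 2: ⌊$294,513 × 125%/10⌋ = $36,814. Book value $257,699.
Year 3: ⌊$257,699 × 125%/10⌋ = $32,212. Book value $225,487.
Year 4: ⌊$225,487 × 125%/10⌋ = $28,185. Book value $197,302.
Year 5: ⌊$197,302 × 125%/10⌋ = $24,662. Book value $172,640.
Year 6: ⌊$172,640 × 125%/10⌋ = $21,580. Book value $151,060.
Year 7: ⌊$151,060 × 125%/10⌋ = $18,882. Book value $132,178.
Year 8: ⌊$132,178 × 125%/10⌋ = $16,522. Book value $115,656.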